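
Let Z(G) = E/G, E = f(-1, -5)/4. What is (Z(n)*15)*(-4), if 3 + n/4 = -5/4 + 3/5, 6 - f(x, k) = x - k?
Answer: 150/73 ≈ 2.0548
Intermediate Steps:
f(x, k) = 6 + k - x (f(x, k) = 6 - (x - k) = 6 + (k - x) = 6 + k - x)
n = -73/5 (n = -12 + 4*(-5/4 + 3/5) = -12 + 4*(-5*¼ + 3*(⅕)) = -12 + 4*(-5/4 + ⅗) = -12 + 4*(-13/20) = -12 - 13/5 = -73/5 ≈ -14.600)
E = ½ (E = (6 - 5 - 1*(-1))/4 = (6 - 5 + 1)*(¼) = 2*(¼) = ½ ≈ 0.50000)
Z(G) = 1/(2*G)
(Z(n)*15)*(-4) = ((1/(2*(-73/5)))*15)*(-4) = (((½)*(-5/73))*15)*(-4) = -5/146*15*(-4) = -75/146*(-4) = 150/73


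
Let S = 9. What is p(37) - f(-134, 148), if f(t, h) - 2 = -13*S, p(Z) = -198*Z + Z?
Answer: -7174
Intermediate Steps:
p(Z) = -197*Z
f(t, h) = -115 (f(t, h) = 2 - 13*9 = 2 - 117 = -115)
p(37) - f(-134, 148) = -197*37 - 1*(-115) = -7289 + 115 = -7174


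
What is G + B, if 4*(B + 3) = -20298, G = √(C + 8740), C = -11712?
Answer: -10155/2 + 2*I*√743 ≈ -5077.5 + 54.516*I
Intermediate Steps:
G = 2*I*√743 (G = √(-11712 + 8740) = √(-2972) = 2*I*√743 ≈ 54.516*I)
B = -10155/2 (B = -3 + (¼)*(-20298) = -3 - 10149/2 = -10155/2 ≈ -5077.5)
G + B = 2*I*√743 - 10155/2 = -10155/2 + 2*I*√743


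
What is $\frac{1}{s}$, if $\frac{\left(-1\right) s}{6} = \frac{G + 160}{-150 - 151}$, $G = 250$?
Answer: $\frac{301}{2460} \approx 0.12236$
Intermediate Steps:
$s = \frac{2460}{301}$ ($s = - 6 \frac{250 + 160}{-150 - 151} = - 6 \frac{410}{-301} = - 6 \cdot 410 \left(- \frac{1}{301}\right) = \left(-6\right) \left(- \frac{410}{301}\right) = \frac{2460}{301} \approx 8.1728$)
$\frac{1}{s} = \frac{1}{\frac{2460}{301}} = \frac{301}{2460}$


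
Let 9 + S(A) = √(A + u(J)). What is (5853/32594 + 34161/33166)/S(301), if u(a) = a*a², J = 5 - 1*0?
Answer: 980673174/31079112365 + 108963686*√426/31079112365 ≈ 0.10392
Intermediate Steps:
J = 5 (J = 5 + 0 = 5)
u(a) = a³
S(A) = -9 + √(125 + A) (S(A) = -9 + √(A + 5³) = -9 + √(A + 125) = -9 + √(125 + A))
(5853/32594 + 34161/33166)/S(301) = (5853/32594 + 34161/33166)/(-9 + √(125 + 301)) = (5853*(1/32594) + 34161*(1/33166))/(-9 + √426) = (5853/32594 + 34161/33166)/(-9 + √426) = 326891058/(270253151*(-9 + √426))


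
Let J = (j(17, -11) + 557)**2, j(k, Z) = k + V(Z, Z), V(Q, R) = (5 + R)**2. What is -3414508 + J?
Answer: -3042408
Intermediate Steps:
j(k, Z) = k + (5 + Z)**2
J = 372100 (J = ((17 + (5 - 11)**2) + 557)**2 = ((17 + (-6)**2) + 557)**2 = ((17 + 36) + 557)**2 = (53 + 557)**2 = 610**2 = 372100)
-3414508 + J = -3414508 + 372100 = -3042408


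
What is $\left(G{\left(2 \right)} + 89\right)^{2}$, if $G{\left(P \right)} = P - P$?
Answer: $7921$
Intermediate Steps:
$G{\left(P \right)} = 0$
$\left(G{\left(2 \right)} + 89\right)^{2} = \left(0 + 89\right)^{2} = 89^{2} = 7921$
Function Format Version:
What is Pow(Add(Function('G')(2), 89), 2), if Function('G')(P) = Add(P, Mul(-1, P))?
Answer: 7921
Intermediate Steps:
Function('G')(P) = 0
Pow(Add(Function('G')(2), 89), 2) = Pow(Add(0, 89), 2) = Pow(89, 2) = 7921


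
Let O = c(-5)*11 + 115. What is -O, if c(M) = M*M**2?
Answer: 1260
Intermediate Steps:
c(M) = M**3
O = -1260 (O = (-5)**3*11 + 115 = -125*11 + 115 = -1375 + 115 = -1260)
-O = -1*(-1260) = 1260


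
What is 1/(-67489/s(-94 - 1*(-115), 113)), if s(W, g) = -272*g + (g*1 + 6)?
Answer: 30617/67489 ≈ 0.45366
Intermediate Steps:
s(W, g) = 6 - 271*g (s(W, g) = -272*g + (g + 6) = -272*g + (6 + g) = 6 - 271*g)
1/(-67489/s(-94 - 1*(-115), 113)) = 1/(-67489/(6 - 271*113)) = 1/(-67489/(6 - 30623)) = 1/(-67489/(-30617)) = 1/(-67489*(-1/30617)) = 1/(67489/30617) = 30617/67489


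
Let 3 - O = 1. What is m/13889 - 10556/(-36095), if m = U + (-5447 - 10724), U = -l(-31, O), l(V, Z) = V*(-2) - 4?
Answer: -439173471/501323455 ≈ -0.87603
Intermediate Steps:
O = 2 (O = 3 - 1*1 = 3 - 1 = 2)
l(V, Z) = -4 - 2*V (l(V, Z) = -2*V - 4 = -4 - 2*V)
U = -58 (U = -(-4 - 2*(-31)) = -(-4 + 62) = -1*58 = -58)
m = -16229 (m = -58 + (-5447 - 10724) = -58 - 16171 = -16229)
m/13889 - 10556/(-36095) = -16229/13889 - 10556/(-36095) = -16229*1/13889 - 10556*(-1/36095) = -16229/13889 + 10556/36095 = -439173471/501323455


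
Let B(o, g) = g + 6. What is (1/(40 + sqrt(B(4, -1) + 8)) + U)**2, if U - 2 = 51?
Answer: 7081390814/2518569 - 168302*sqrt(13)/2518569 ≈ 2811.4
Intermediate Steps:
U = 53 (U = 2 + 51 = 53)
B(o, g) = 6 + g
(1/(40 + sqrt(B(4, -1) + 8)) + U)**2 = (1/(40 + sqrt((6 - 1) + 8)) + 53)**2 = (1/(40 + sqrt(5 + 8)) + 53)**2 = (1/(40 + sqrt(13)) + 53)**2 = (53 + 1/(40 + sqrt(13)))**2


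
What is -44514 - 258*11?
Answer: -47352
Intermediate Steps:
-44514 - 258*11 = -44514 - 2838 = -47352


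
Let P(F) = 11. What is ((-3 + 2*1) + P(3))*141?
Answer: 1410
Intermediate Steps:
((-3 + 2*1) + P(3))*141 = ((-3 + 2*1) + 11)*141 = ((-3 + 2) + 11)*141 = (-1 + 11)*141 = 10*141 = 1410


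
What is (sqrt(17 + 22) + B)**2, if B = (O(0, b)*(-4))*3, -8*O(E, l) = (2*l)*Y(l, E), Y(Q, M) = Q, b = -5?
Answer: (75 + sqrt(39))**2 ≈ 6600.8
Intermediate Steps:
O(E, l) = -l**2/4 (O(E, l) = -2*l*l/8 = -l**2/4)
B = 75 (B = (-1/4*(-5)**2*(-4))*3 = (-1/4*25*(-4))*3 = -25/4*(-4)*3 = 25*3 = 75)
(sqrt(17 + 22) + B)**2 = (sqrt(17 + 22) + 75)**2 = (sqrt(39) + 75)**2 = (75 + sqrt(39))**2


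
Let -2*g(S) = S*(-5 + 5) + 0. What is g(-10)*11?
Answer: 0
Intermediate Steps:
g(S) = 0 (g(S) = -(S*(-5 + 5) + 0)/2 = -(S*0 + 0)/2 = -(0 + 0)/2 = -½*0 = 0)
g(-10)*11 = 0*11 = 0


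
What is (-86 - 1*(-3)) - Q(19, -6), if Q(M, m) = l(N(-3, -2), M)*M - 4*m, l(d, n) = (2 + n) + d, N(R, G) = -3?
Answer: -449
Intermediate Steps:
l(d, n) = 2 + d + n
Q(M, m) = -4*m + M*(-1 + M) (Q(M, m) = (2 - 3 + M)*M - 4*m = (-1 + M)*M - 4*m = M*(-1 + M) - 4*m = -4*m + M*(-1 + M))
(-86 - 1*(-3)) - Q(19, -6) = (-86 - 1*(-3)) - (-4*(-6) + 19*(-1 + 19)) = (-86 + 3) - (24 + 19*18) = -83 - (24 + 342) = -83 - 1*366 = -83 - 366 = -449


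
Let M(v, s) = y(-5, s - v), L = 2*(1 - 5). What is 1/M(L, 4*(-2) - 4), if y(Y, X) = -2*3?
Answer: -⅙ ≈ -0.16667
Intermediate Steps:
L = -8 (L = 2*(-4) = -8)
y(Y, X) = -6
M(v, s) = -6
1/M(L, 4*(-2) - 4) = 1/(-6) = -⅙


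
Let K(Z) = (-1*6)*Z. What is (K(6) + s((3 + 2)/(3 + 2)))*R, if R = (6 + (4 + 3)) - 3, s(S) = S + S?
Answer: -340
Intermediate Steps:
s(S) = 2*S
K(Z) = -6*Z
R = 10 (R = (6 + 7) - 3 = 13 - 3 = 10)
(K(6) + s((3 + 2)/(3 + 2)))*R = (-6*6 + 2*((3 + 2)/(3 + 2)))*10 = (-36 + 2*(5/5))*10 = (-36 + 2*(5*(⅕)))*10 = (-36 + 2*1)*10 = (-36 + 2)*10 = -34*10 = -340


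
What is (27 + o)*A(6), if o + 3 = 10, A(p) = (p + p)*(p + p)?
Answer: 4896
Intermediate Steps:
A(p) = 4*p² (A(p) = (2*p)*(2*p) = 4*p²)
o = 7 (o = -3 + 10 = 7)
(27 + o)*A(6) = (27 + 7)*(4*6²) = 34*(4*36) = 34*144 = 4896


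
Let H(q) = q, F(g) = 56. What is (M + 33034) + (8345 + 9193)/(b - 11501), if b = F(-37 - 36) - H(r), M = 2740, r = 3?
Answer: 68253869/1908 ≈ 35772.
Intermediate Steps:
b = 53 (b = 56 - 1*3 = 56 - 3 = 53)
(M + 33034) + (8345 + 9193)/(b - 11501) = (2740 + 33034) + (8345 + 9193)/(53 - 11501) = 35774 + 17538/(-11448) = 35774 + 17538*(-1/11448) = 35774 - 2923/1908 = 68253869/1908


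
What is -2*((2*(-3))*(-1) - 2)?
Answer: -8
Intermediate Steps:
-2*((2*(-3))*(-1) - 2) = -2*(-6*(-1) - 2) = -2*(6 - 2) = -2*4 = -8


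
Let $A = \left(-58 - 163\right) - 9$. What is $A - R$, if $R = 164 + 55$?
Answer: $-449$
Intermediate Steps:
$A = -230$ ($A = -221 - 9 = -230$)
$R = 219$
$A - R = -230 - 219 = -449$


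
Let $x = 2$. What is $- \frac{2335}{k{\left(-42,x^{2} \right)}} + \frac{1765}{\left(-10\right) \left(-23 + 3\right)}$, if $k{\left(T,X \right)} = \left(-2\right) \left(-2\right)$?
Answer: $- \frac{22997}{40} \approx -574.92$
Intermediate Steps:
$k{\left(T,X \right)} = 4$
$- \frac{2335}{k{\left(-42,x^{2} \right)}} + \frac{1765}{\left(-10\right) \left(-23 + 3\right)} = - \frac{2335}{4} + \frac{1765}{\left(-10\right) \left(-23 + 3\right)} = \left(-2335\right) \frac{1}{4} + \frac{1765}{\left(-10\right) \left(-20\right)} = - \frac{2335}{4} + \frac{1765}{200} = - \frac{2335}{4} + 1765 \cdot \frac{1}{200} = - \frac{2335}{4} + \frac{353}{40} = - \frac{22997}{40}$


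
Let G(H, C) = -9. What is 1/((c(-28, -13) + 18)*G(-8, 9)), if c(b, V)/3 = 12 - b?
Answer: -1/1242 ≈ -0.00080515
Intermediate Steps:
c(b, V) = 36 - 3*b (c(b, V) = 3*(12 - b) = 36 - 3*b)
1/((c(-28, -13) + 18)*G(-8, 9)) = 1/(((36 - 3*(-28)) + 18)*(-9)) = -1/9/((36 + 84) + 18) = -1/9/(120 + 18) = -1/9/138 = (1/138)*(-1/9) = -1/1242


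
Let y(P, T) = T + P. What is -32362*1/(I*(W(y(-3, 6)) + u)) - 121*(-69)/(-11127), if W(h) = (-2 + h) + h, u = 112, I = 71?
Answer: -71475723/15273662 ≈ -4.6797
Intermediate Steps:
y(P, T) = P + T
W(h) = -2 + 2*h
-32362*1/(I*(W(y(-3, 6)) + u)) - 121*(-69)/(-11127) = -32362*1/(71*((-2 + 2*(-3 + 6)) + 112)) - 121*(-69)/(-11127) = -32362*1/(71*((-2 + 2*3) + 112)) + 8349*(-1/11127) = -32362*1/(71*((-2 + 6) + 112)) - 2783/3709 = -32362*1/(71*(4 + 112)) - 2783/3709 = -32362/(71*116) - 2783/3709 = -32362/8236 - 2783/3709 = -32362*1/8236 - 2783/3709 = -16181/4118 - 2783/3709 = -71475723/15273662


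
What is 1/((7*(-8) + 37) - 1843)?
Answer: -1/1862 ≈ -0.00053706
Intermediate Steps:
1/((7*(-8) + 37) - 1843) = 1/((-56 + 37) - 1843) = 1/(-19 - 1843) = 1/(-1862) = -1/1862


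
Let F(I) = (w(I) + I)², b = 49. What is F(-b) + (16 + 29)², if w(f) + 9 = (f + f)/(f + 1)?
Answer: 2970049/576 ≈ 5156.3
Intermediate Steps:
w(f) = -9 + 2*f/(1 + f) (w(f) = -9 + (f + f)/(f + 1) = -9 + (2*f)/(1 + f) = -9 + 2*f/(1 + f))
F(I) = (I + (-9 - 7*I)/(1 + I))² (F(I) = ((-9 - 7*I)/(1 + I) + I)² = (I + (-9 - 7*I)/(1 + I))²)
F(-b) + (16 + 29)² = (-9 + (-1*49)² - (-6)*49)²/(1 - 1*49)² + (16 + 29)² = (-9 + (-49)² - 6*(-49))²/(1 - 49)² + 45² = (-9 + 2401 + 294)²/(-48)² + 2025 = (1/2304)*2686² + 2025 = (1/2304)*7214596 + 2025 = 1803649/576 + 2025 = 2970049/576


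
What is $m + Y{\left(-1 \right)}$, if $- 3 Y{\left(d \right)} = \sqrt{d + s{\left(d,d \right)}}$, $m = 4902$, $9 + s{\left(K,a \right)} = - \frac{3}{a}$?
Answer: $4902 - \frac{i \sqrt{7}}{3} \approx 4902.0 - 0.88192 i$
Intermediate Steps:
$s{\left(K,a \right)} = -9 - \frac{3}{a}$
$Y{\left(d \right)} = - \frac{\sqrt{-9 + d - \frac{3}{d}}}{3}$ ($Y{\left(d \right)} = - \frac{\sqrt{d - \left(9 + \frac{3}{d}\right)}}{3} = - \frac{\sqrt{-9 + d - \frac{3}{d}}}{3}$)
$m + Y{\left(-1 \right)} = 4902 - \frac{\sqrt{-9 - 1 - \frac{3}{-1}}}{3} = 4902 - \frac{\sqrt{-9 - 1 - -3}}{3} = 4902 - \frac{\sqrt{-9 - 1 + 3}}{3} = 4902 - \frac{\sqrt{-7}}{3} = 4902 - \frac{i \sqrt{7}}{3}$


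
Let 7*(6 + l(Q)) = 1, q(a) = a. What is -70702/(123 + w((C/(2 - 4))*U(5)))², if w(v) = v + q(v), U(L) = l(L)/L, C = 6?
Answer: -86609950/20711601 ≈ -4.1817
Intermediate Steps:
l(Q) = -41/7 (l(Q) = -6 + (⅐)*1 = -6 + ⅐ = -41/7)
U(L) = -41/(7*L)
w(v) = 2*v (w(v) = v + v = 2*v)
-70702/(123 + w((C/(2 - 4))*U(5)))² = -70702/(123 + 2*((6/(2 - 4))*(-41/7/5)))² = -70702/(123 + 2*((6/(-2))*(-41/7*⅕)))² = -70702/(123 + 2*(-½*6*(-41/35)))² = -70702/(123 + 2*(-3*(-41/35)))² = -70702/(123 + 2*(123/35))² = -70702/(123 + 246/35)² = -70702/((4551/35)²) = -70702/20711601/1225 = -70702*1225/20711601 = -86609950/20711601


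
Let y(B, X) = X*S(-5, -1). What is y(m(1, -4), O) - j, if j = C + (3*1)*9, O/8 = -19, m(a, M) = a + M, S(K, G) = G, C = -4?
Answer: 129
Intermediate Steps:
m(a, M) = M + a
O = -152 (O = 8*(-19) = -152)
y(B, X) = -X (y(B, X) = X*(-1) = -X)
j = 23 (j = -4 + (3*1)*9 = -4 + 3*9 = -4 + 27 = 23)
y(m(1, -4), O) - j = -1*(-152) - 1*23 = 152 - 23 = 129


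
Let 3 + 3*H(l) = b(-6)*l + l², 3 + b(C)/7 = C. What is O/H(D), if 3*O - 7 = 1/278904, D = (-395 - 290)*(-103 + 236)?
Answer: 1952329/2316537755101848 ≈ 8.4278e-10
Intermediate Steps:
b(C) = -21 + 7*C
D = -91105 (D = -685*133 = -91105)
H(l) = -1 - 21*l + l²/3 (H(l) = -1 + ((-21 + 7*(-6))*l + l²)/3 = -1 + ((-21 - 42)*l + l²)/3 = -1 + (-63*l + l²)/3 = -1 + (l² - 63*l)/3 = -1 + (-21*l + l²/3) = -1 - 21*l + l²/3)
O = 1952329/836712 (O = 7/3 + (⅓)/278904 = 7/3 + (⅓)*(1/278904) = 7/3 + 1/836712 = 1952329/836712 ≈ 2.3333)
O/H(D) = 1952329/(836712*(-1 - 21*(-91105) + (⅓)*(-91105)²)) = 1952329/(836712*(-1 + 1913205 + (⅓)*8300121025)) = 1952329/(836712*(-1 + 1913205 + 8300121025/3)) = 1952329/(836712*(8305860637/3)) = (1952329/836712)*(3/8305860637) = 1952329/2316537755101848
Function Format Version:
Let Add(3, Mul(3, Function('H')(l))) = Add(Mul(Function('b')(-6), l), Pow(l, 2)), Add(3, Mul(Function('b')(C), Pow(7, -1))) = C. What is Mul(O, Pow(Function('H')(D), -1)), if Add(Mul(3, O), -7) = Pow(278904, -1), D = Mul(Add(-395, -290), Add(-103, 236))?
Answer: Rational(1952329, 2316537755101848) ≈ 8.4278e-10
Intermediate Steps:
Function('b')(C) = Add(-21, Mul(7, C))
D = -91105 (D = Mul(-685, 133) = -91105)
Function('H')(l) = Add(-1, Mul(-21, l), Mul(Rational(1, 3), Pow(l, 2))) (Function('H')(l) = Add(-1, Mul(Rational(1, 3), Add(Mul(Add(-21, Mul(7, -6)), l), Pow(l, 2)))) = Add(-1, Mul(Rational(1, 3), Add(Mul(Add(-21, -42), l), Pow(l, 2)))) = Add(-1, Mul(Rational(1, 3), Add(Mul(-63, l), Pow(l, 2)))) = Add(-1, Mul(Rational(1, 3), Add(Pow(l, 2), Mul(-63, l)))) = Add(-1, Add(Mul(-21, l), Mul(Rational(1, 3), Pow(l, 2)))) = Add(-1, Mul(-21, l), Mul(Rational(1, 3), Pow(l, 2))))
O = Rational(1952329, 836712) (O = Add(Rational(7, 3), Mul(Rational(1, 3), Pow(278904, -1))) = Add(Rational(7, 3), Mul(Rational(1, 3), Rational(1, 278904))) = Add(Rational(7, 3), Rational(1, 836712)) = Rational(1952329, 836712) ≈ 2.3333)
Mul(O, Pow(Function('H')(D), -1)) = Mul(Rational(1952329, 836712), Pow(Add(-1, Mul(-21, -91105), Mul(Rational(1, 3), Pow(-91105, 2))), -1)) = Mul(Rational(1952329, 836712), Pow(Add(-1, 1913205, Mul(Rational(1, 3), 8300121025)), -1)) = Mul(Rational(1952329, 836712), Pow(Add(-1, 1913205, Rational(8300121025, 3)), -1)) = Mul(Rational(1952329, 836712), Pow(Rational(8305860637, 3), -1)) = Mul(Rational(1952329, 836712), Rational(3, 8305860637)) = Rational(1952329, 2316537755101848)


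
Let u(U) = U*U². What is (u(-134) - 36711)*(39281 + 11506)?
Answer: -124063245405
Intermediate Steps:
u(U) = U³
(u(-134) - 36711)*(39281 + 11506) = ((-134)³ - 36711)*(39281 + 11506) = (-2406104 - 36711)*50787 = -2442815*50787 = -124063245405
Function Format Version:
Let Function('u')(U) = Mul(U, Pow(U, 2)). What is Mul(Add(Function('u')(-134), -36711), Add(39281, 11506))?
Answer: -124063245405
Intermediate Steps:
Function('u')(U) = Pow(U, 3)
Mul(Add(Function('u')(-134), -36711), Add(39281, 11506)) = Mul(Add(Pow(-134, 3), -36711), Add(39281, 11506)) = Mul(Add(-2406104, -36711), 50787) = Mul(-2442815, 50787) = -124063245405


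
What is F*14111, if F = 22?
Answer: 310442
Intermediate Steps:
F*14111 = 22*14111 = 310442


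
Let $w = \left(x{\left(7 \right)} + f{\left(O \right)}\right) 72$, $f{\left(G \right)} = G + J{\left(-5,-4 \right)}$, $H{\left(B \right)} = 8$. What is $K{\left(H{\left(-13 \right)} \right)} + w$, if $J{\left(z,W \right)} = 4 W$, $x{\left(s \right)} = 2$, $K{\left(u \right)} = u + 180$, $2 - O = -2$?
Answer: $-532$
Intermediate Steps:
$O = 4$ ($O = 2 - -2 = 2 + 2 = 4$)
$K{\left(u \right)} = 180 + u$
$f{\left(G \right)} = -16 + G$ ($f{\left(G \right)} = G + 4 \left(-4\right) = G - 16 = -16 + G$)
$w = -720$ ($w = \left(2 + \left(-16 + 4\right)\right) 72 = \left(2 - 12\right) 72 = \left(-10\right) 72 = -720$)
$K{\left(H{\left(-13 \right)} \right)} + w = \left(180 + 8\right) - 720 = 188 - 720 = -532$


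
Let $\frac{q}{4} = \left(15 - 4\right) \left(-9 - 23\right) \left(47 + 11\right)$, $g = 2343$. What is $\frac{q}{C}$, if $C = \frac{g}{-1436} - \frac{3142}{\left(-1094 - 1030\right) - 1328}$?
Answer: $\frac{101203581952}{894031} \approx 1.132 \cdot 10^{5}$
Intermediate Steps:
$q = -81664$ ($q = 4 \left(15 - 4\right) \left(-9 - 23\right) \left(47 + 11\right) = 4 \cdot 11 \left(-32\right) 58 = 4 \left(\left(-352\right) 58\right) = 4 \left(-20416\right) = -81664$)
$C = - \frac{894031}{1239268}$ ($C = \frac{2343}{-1436} - \frac{3142}{\left(-1094 - 1030\right) - 1328} = 2343 \left(- \frac{1}{1436}\right) - \frac{3142}{-2124 - 1328} = - \frac{2343}{1436} - \frac{3142}{-3452} = - \frac{2343}{1436} - - \frac{1571}{1726} = - \frac{2343}{1436} + \frac{1571}{1726} = - \frac{894031}{1239268} \approx -0.72142$)
$\frac{q}{C} = - \frac{81664}{- \frac{894031}{1239268}} = \left(-81664\right) \left(- \frac{1239268}{894031}\right) = \frac{101203581952}{894031}$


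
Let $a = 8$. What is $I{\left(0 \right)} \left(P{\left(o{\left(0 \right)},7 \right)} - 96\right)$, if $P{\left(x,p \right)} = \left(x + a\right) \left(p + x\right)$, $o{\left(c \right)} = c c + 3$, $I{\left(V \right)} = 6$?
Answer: $84$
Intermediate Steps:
$o{\left(c \right)} = 3 + c^{2}$ ($o{\left(c \right)} = c^{2} + 3 = 3 + c^{2}$)
$P{\left(x,p \right)} = \left(8 + x\right) \left(p + x\right)$ ($P{\left(x,p \right)} = \left(x + 8\right) \left(p + x\right) = \left(8 + x\right) \left(p + x\right)$)
$I{\left(0 \right)} \left(P{\left(o{\left(0 \right)},7 \right)} - 96\right) = 6 \left(\left(\left(3 + 0^{2}\right)^{2} + 8 \cdot 7 + 8 \left(3 + 0^{2}\right) + 7 \left(3 + 0^{2}\right)\right) - 96\right) = 6 \left(\left(\left(3 + 0\right)^{2} + 56 + 8 \left(3 + 0\right) + 7 \left(3 + 0\right)\right) - 96\right) = 6 \left(\left(3^{2} + 56 + 8 \cdot 3 + 7 \cdot 3\right) - 96\right) = 6 \left(\left(9 + 56 + 24 + 21\right) - 96\right) = 6 \left(110 - 96\right) = 6 \cdot 14 = 84$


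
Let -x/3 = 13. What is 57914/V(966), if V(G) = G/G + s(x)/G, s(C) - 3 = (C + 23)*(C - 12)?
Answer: 2664044/85 ≈ 31342.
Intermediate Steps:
x = -39 (x = -3*13 = -39)
s(C) = 3 + (-12 + C)*(23 + C) (s(C) = 3 + (C + 23)*(C - 12) = 3 + (23 + C)*(-12 + C) = 3 + (-12 + C)*(23 + C))
V(G) = 1 + 819/G (V(G) = G/G + (-273 + (-39)**2 + 11*(-39))/G = 1 + (-273 + 1521 - 429)/G = 1 + 819/G)
57914/V(966) = 57914/(((819 + 966)/966)) = 57914/(((1/966)*1785)) = 57914/(85/46) = 57914*(46/85) = 2664044/85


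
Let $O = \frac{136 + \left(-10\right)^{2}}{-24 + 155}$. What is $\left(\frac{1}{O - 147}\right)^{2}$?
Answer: $\frac{17161}{361798441} \approx 4.7432 \cdot 10^{-5}$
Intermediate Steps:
$O = \frac{236}{131}$ ($O = \frac{136 + 100}{131} = 236 \cdot \frac{1}{131} = \frac{236}{131} \approx 1.8015$)
$\left(\frac{1}{O - 147}\right)^{2} = \left(\frac{1}{\frac{236}{131} - 147}\right)^{2} = \left(\frac{1}{- \frac{19021}{131}}\right)^{2} = \left(- \frac{131}{19021}\right)^{2} = \frac{17161}{361798441}$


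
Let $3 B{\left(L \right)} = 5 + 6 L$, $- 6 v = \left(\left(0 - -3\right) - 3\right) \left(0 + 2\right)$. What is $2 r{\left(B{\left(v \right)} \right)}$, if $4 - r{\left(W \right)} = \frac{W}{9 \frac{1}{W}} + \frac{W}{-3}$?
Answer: $\frac{688}{81} \approx 8.4938$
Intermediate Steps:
$v = 0$ ($v = - \frac{\left(\left(0 - -3\right) - 3\right) \left(0 + 2\right)}{6} = - \frac{\left(\left(0 + 3\right) - 3\right) 2}{6} = - \frac{\left(3 - 3\right) 2}{6} = - \frac{0 \cdot 2}{6} = \left(- \frac{1}{6}\right) 0 = 0$)
$B{\left(L \right)} = \frac{5}{3} + 2 L$ ($B{\left(L \right)} = \frac{5 + 6 L}{3} = \frac{5}{3} + 2 L$)
$r{\left(W \right)} = 4 - \frac{W^{2}}{9} + \frac{W}{3}$ ($r{\left(W \right)} = 4 - \left(\frac{W}{9 \frac{1}{W}} + \frac{W}{-3}\right) = 4 - \left(W \frac{W}{9} + W \left(- \frac{1}{3}\right)\right) = 4 - \left(\frac{W^{2}}{9} - \frac{W}{3}\right) = 4 - \left(- \frac{W}{3} + \frac{W^{2}}{9}\right) = 4 - \frac{W^{2}}{9} + \frac{W}{3}$)
$2 r{\left(B{\left(v \right)} \right)} = 2 \left(4 - \frac{\left(\frac{5}{3} + 2 \cdot 0\right)^{2}}{9} + \frac{\frac{5}{3} + 2 \cdot 0}{3}\right) = 2 \left(4 - \frac{\left(\frac{5}{3} + 0\right)^{2}}{9} + \frac{\frac{5}{3} + 0}{3}\right) = 2 \left(4 - \frac{\left(\frac{5}{3}\right)^{2}}{9} + \frac{1}{3} \cdot \frac{5}{3}\right) = 2 \left(4 - \frac{25}{81} + \frac{5}{9}\right) = 2 \cdot \frac{344}{81} = \frac{688}{81}$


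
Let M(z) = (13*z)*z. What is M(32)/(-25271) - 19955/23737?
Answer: -820269749/599857727 ≈ -1.3674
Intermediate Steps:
M(z) = 13*z²
M(32)/(-25271) - 19955/23737 = (13*32²)/(-25271) - 19955/23737 = (13*1024)*(-1/25271) - 19955*1/23737 = 13312*(-1/25271) - 19955/23737 = -13312/25271 - 19955/23737 = -820269749/599857727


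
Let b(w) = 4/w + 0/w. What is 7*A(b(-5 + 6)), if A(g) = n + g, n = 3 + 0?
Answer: 49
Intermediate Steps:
n = 3
b(w) = 4/w (b(w) = 4/w + 0 = 4/w)
A(g) = 3 + g
7*A(b(-5 + 6)) = 7*(3 + 4/(-5 + 6)) = 7*(3 + 4/1) = 7*(3 + 4*1) = 7*(3 + 4) = 7*7 = 49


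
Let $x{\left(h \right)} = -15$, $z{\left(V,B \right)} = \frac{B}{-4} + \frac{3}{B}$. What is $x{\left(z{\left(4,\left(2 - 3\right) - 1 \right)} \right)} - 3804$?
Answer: $-3819$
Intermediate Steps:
$z{\left(V,B \right)} = \frac{3}{B} - \frac{B}{4}$ ($z{\left(V,B \right)} = B \left(- \frac{1}{4}\right) + \frac{3}{B} = - \frac{B}{4} + \frac{3}{B} = \frac{3}{B} - \frac{B}{4}$)
$x{\left(z{\left(4,\left(2 - 3\right) - 1 \right)} \right)} - 3804 = -15 - 3804 = -3819$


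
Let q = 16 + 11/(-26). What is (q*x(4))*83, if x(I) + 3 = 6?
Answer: 100845/26 ≈ 3878.7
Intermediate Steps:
x(I) = 3 (x(I) = -3 + 6 = 3)
q = 405/26 (q = 16 + 11*(-1/26) = 16 - 11/26 = 405/26 ≈ 15.577)
(q*x(4))*83 = ((405/26)*3)*83 = (1215/26)*83 = 100845/26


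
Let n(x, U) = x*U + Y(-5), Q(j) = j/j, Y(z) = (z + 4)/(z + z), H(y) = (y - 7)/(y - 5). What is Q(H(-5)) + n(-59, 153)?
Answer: -90259/10 ≈ -9025.9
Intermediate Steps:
H(y) = (-7 + y)/(-5 + y)
Y(z) = (4 + z)/(2*z) (Y(z) = (4 + z)/((2*z)) = (4 + z)*(1/(2*z)) = (4 + z)/(2*z))
Q(j) = 1
n(x, U) = 1/10 + U*x (n(x, U) = x*U + (1/2)*(4 - 5)/(-5) = U*x + (1/2)*(-1/5)*(-1) = U*x + 1/10 = 1/10 + U*x)
Q(H(-5)) + n(-59, 153) = 1 + (1/10 + 153*(-59)) = 1 + (1/10 - 9027) = 1 - 90269/10 = -90259/10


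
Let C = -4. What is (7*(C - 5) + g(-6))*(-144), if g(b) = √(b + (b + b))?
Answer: 9072 - 432*I*√2 ≈ 9072.0 - 610.94*I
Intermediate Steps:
g(b) = √3*√b (g(b) = √(b + 2*b) = √(3*b) = √3*√b)
(7*(C - 5) + g(-6))*(-144) = (7*(-4 - 5) + √3*√(-6))*(-144) = (7*(-9) + √3*(I*√6))*(-144) = (-63 + 3*I*√2)*(-144) = 9072 - 432*I*√2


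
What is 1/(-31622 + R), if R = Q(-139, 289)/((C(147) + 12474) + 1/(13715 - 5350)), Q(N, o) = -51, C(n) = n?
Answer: -105574666/3338482514867 ≈ -3.1624e-5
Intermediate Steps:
R = -426615/105574666 (R = -51/((147 + 12474) + 1/(13715 - 5350)) = -51/(12621 + 1/8365) = -51/105574666/8365 = -51*8365/105574666 = -426615/105574666 ≈ -0.0040409)
1/(-31622 + R) = 1/(-31622 - 426615/105574666) = 1/(-3338482514867/105574666) = -105574666/3338482514867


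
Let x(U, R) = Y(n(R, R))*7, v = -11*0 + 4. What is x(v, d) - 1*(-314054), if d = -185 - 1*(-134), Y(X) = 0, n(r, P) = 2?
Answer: 314054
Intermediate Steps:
d = -51 (d = -185 + 134 = -51)
v = 4 (v = 0 + 4 = 4)
x(U, R) = 0 (x(U, R) = 0*7 = 0)
x(v, d) - 1*(-314054) = 0 - 1*(-314054) = 0 + 314054 = 314054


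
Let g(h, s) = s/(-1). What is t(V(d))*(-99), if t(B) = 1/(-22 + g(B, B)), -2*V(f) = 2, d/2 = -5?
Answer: 33/7 ≈ 4.7143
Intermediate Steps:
d = -10 (d = 2*(-5) = -10)
V(f) = -1 (V(f) = -½*2 = -1)
g(h, s) = -s (g(h, s) = s*(-1) = -s)
t(B) = 1/(-22 - B)
t(V(d))*(-99) = -1/(22 - 1)*(-99) = -1/21*(-99) = 33/7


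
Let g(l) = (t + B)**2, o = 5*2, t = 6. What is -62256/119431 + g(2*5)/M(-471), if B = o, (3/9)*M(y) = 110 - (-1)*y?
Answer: -97997584/129343773 ≈ -0.75765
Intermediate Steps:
M(y) = 330 + 3*y (M(y) = 3*(110 - (-1)*y) = 3*(110 + y) = 330 + 3*y)
o = 10
B = 10
g(l) = 256 (g(l) = (6 + 10)**2 = 16**2 = 256)
-62256/119431 + g(2*5)/M(-471) = -62256/119431 + 256/(330 + 3*(-471)) = -62256*1/119431 + 256/(330 - 1413) = -62256/119431 + 256/(-1083) = -62256/119431 + 256*(-1/1083) = -62256/119431 - 256/1083 = -97997584/129343773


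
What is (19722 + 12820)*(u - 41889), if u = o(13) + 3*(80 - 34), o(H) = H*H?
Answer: -1353161444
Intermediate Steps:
o(H) = H²
u = 307 (u = 13² + 3*(80 - 34) = 169 + 3*46 = 169 + 138 = 307)
(19722 + 12820)*(u - 41889) = (19722 + 12820)*(307 - 41889) = 32542*(-41582) = -1353161444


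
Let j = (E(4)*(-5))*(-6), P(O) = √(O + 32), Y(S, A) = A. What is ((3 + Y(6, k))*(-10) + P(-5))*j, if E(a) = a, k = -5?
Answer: 2400 + 360*√3 ≈ 3023.5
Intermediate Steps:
P(O) = √(32 + O)
j = 120 (j = (4*(-5))*(-6) = -20*(-6) = 120)
((3 + Y(6, k))*(-10) + P(-5))*j = ((3 - 5)*(-10) + √(32 - 5))*120 = (-2*(-10) + √27)*120 = (20 + 3*√3)*120 = 2400 + 360*√3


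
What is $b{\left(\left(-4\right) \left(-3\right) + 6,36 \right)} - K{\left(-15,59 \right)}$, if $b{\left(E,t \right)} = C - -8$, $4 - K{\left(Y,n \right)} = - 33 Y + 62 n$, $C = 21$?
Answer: $4178$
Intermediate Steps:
$K{\left(Y,n \right)} = 4 - 62 n + 33 Y$ ($K{\left(Y,n \right)} = 4 - \left(- 33 Y + 62 n\right) = 4 + \left(- 62 n + 33 Y\right) = 4 - 62 n + 33 Y$)
$b{\left(E,t \right)} = 29$ ($b{\left(E,t \right)} = 21 - -8 = 21 + 8 = 29$)
$b{\left(\left(-4\right) \left(-3\right) + 6,36 \right)} - K{\left(-15,59 \right)} = 29 - \left(4 - 3658 + 33 \left(-15\right)\right) = 29 - \left(4 - 3658 - 495\right) = 29 - -4149 = 29 + 4149 = 4178$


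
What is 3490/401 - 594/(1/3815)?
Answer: -908706620/401 ≈ -2.2661e+6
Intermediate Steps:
3490/401 - 594/(1/3815) = 3490*(1/401) - 594/1/3815 = 3490/401 - 594*3815 = 3490/401 - 2266110 = -908706620/401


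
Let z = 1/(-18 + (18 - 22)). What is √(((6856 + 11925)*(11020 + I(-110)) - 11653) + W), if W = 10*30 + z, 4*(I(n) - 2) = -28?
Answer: 3*√11124544354/22 ≈ 14383.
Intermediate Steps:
I(n) = -5 (I(n) = 2 + (¼)*(-28) = 2 - 7 = -5)
z = -1/22 (z = 1/(-18 - 4) = 1/(-22) = -1/22 ≈ -0.045455)
W = 6599/22 (W = 10*30 - 1/22 = 300 - 1/22 = 6599/22 ≈ 299.95)
√(((6856 + 11925)*(11020 + I(-110)) - 11653) + W) = √(((6856 + 11925)*(11020 - 5) - 11653) + 6599/22) = √((18781*11015 - 11653) + 6599/22) = √((206872715 - 11653) + 6599/22) = √(206861062 + 6599/22) = √(4550949963/22) = 3*√11124544354/22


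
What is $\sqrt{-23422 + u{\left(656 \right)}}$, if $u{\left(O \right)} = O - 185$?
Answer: $i \sqrt{22951} \approx 151.5 i$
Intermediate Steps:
$u{\left(O \right)} = -185 + O$
$\sqrt{-23422 + u{\left(656 \right)}} = \sqrt{-23422 + \left(-185 + 656\right)} = \sqrt{-23422 + 471} = \sqrt{-22951} = i \sqrt{22951}$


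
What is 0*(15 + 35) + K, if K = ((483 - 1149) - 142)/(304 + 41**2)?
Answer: -808/1985 ≈ -0.40705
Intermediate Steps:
K = -808/1985 (K = (-666 - 142)/(304 + 1681) = -808/1985 ≈ -0.40705)
0*(15 + 35) + K = 0*(15 + 35) - 808/1985 = 0*50 - 808/1985 = 0 - 808/1985 = -808/1985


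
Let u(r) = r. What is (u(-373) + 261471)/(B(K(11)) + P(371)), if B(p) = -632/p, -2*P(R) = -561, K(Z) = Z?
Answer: 5744156/4907 ≈ 1170.6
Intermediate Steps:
P(R) = 561/2 (P(R) = -½*(-561) = 561/2)
(u(-373) + 261471)/(B(K(11)) + P(371)) = (-373 + 261471)/(-632/11 + 561/2) = 261098/(-632*1/11 + 561/2) = 261098/(-632/11 + 561/2) = 261098/(4907/22) = 261098*(22/4907) = 5744156/4907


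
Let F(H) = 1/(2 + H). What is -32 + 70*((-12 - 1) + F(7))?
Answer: -8408/9 ≈ -934.22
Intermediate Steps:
-32 + 70*((-12 - 1) + F(7)) = -32 + 70*((-12 - 1) + 1/(2 + 7)) = -32 + 70*(-13 + 1/9) = -32 + 70*(-116/9) = -32 - 8120/9 = -8408/9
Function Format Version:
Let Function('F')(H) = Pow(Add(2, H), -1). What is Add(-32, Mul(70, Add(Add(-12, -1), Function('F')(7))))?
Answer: Rational(-8408, 9) ≈ -934.22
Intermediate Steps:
Add(-32, Mul(70, Add(Add(-12, -1), Function('F')(7)))) = Add(-32, Mul(70, Add(Add(-12, -1), Pow(Add(2, 7), -1)))) = Add(-32, Mul(70, Add(-13, Pow(9, -1)))) = Add(-32, Mul(70, Add(-13, Rational(1, 9)))) = Add(-32, Mul(70, Rational(-116, 9))) = Add(-32, Rational(-8120, 9)) = Rational(-8408, 9)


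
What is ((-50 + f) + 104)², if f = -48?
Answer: 36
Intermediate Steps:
((-50 + f) + 104)² = ((-50 - 48) + 104)² = (-98 + 104)² = 6² = 36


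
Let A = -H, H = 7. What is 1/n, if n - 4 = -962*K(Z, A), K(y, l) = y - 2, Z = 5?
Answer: -1/2882 ≈ -0.00034698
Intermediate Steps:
A = -7 (A = -1*7 = -7)
K(y, l) = -2 + y
n = -2882 (n = 4 - 962*(-2 + 5) = 4 - 962*3 = 4 - 2886 = -2882)
1/n = 1/(-2882) = -1/2882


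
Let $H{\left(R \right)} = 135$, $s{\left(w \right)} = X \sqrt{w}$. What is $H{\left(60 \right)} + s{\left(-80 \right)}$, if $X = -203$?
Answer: $135 - 812 i \sqrt{5} \approx 135.0 - 1815.7 i$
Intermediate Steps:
$s{\left(w \right)} = - 203 \sqrt{w}$
$H{\left(60 \right)} + s{\left(-80 \right)} = 135 - 203 \sqrt{-80} = 135 - 203 \cdot 4 i \sqrt{5} = 135 - 812 i \sqrt{5}$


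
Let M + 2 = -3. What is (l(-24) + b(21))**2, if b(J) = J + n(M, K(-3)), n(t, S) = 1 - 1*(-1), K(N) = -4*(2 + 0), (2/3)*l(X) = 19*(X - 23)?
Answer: 6932689/4 ≈ 1.7332e+6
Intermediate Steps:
M = -5 (M = -2 - 3 = -5)
l(X) = -1311/2 + 57*X/2 (l(X) = 3*(19*(X - 23))/2 = 3*(19*(-23 + X))/2 = 3*(-437 + 19*X)/2 = -1311/2 + 57*X/2)
K(N) = -8 (K(N) = -4*2 = -8)
n(t, S) = 2 (n(t, S) = 1 + 1 = 2)
b(J) = 2 + J (b(J) = J + 2 = 2 + J)
(l(-24) + b(21))**2 = ((-1311/2 + (57/2)*(-24)) + (2 + 21))**2 = ((-1311/2 - 684) + 23)**2 = (-2679/2 + 23)**2 = (-2633/2)**2 = 6932689/4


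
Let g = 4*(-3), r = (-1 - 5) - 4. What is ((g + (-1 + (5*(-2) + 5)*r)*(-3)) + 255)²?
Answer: 9216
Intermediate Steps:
r = -10 (r = -6 - 4 = -10)
g = -12
((g + (-1 + (5*(-2) + 5)*r)*(-3)) + 255)² = ((-12 + (-1 + (5*(-2) + 5)*(-10))*(-3)) + 255)² = ((-12 + (-1 + (-10 + 5)*(-10))*(-3)) + 255)² = ((-12 + (-1 - 5*(-10))*(-3)) + 255)² = ((-12 + (-1 + 50)*(-3)) + 255)² = ((-12 + 49*(-3)) + 255)² = ((-12 - 147) + 255)² = (-159 + 255)² = 96² = 9216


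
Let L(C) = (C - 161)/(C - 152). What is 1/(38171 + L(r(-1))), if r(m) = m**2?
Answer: 151/5763981 ≈ 2.6197e-5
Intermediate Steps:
L(C) = (-161 + C)/(-152 + C)
1/(38171 + L(r(-1))) = 1/(38171 + (-161 + (-1)**2)/(-152 + (-1)**2)) = 1/(38171 + (-161 + 1)/(-152 + 1)) = 1/(38171 - 160/(-151)) = 1/(38171 - 1/151*(-160)) = 1/(38171 + 160/151) = 1/(5763981/151) = 151/5763981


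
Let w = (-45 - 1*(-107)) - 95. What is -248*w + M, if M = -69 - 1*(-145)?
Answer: 8260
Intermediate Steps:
w = -33 (w = (-45 + 107) - 95 = 62 - 95 = -33)
M = 76 (M = -69 + 145 = 76)
-248*w + M = -248*(-33) + 76 = 8184 + 76 = 8260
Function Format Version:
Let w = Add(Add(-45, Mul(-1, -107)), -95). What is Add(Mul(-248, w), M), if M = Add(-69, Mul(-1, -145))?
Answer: 8260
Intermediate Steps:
w = -33 (w = Add(Add(-45, 107), -95) = Add(62, -95) = -33)
M = 76 (M = Add(-69, 145) = 76)
Add(Mul(-248, w), M) = Add(Mul(-248, -33), 76) = Add(8184, 76) = 8260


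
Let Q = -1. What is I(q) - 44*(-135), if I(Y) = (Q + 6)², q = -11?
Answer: 5965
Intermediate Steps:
I(Y) = 25 (I(Y) = (-1 + 6)² = 5² = 25)
I(q) - 44*(-135) = 25 - 44*(-135) = 25 + 5940 = 5965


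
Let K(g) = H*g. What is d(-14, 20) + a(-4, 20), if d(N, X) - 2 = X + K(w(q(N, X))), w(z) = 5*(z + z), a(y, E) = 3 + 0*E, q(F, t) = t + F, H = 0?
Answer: 25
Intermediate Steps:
q(F, t) = F + t
a(y, E) = 3 (a(y, E) = 3 + 0 = 3)
w(z) = 10*z (w(z) = 5*(2*z) = 10*z)
K(g) = 0 (K(g) = 0*g = 0)
d(N, X) = 2 + X (d(N, X) = 2 + (X + 0) = 2 + X)
d(-14, 20) + a(-4, 20) = (2 + 20) + 3 = 22 + 3 = 25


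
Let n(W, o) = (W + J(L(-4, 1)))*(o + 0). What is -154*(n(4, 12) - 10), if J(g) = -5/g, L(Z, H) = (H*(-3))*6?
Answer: -19096/3 ≈ -6365.3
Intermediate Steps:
L(Z, H) = -18*H (L(Z, H) = -3*H*6 = -18*H)
n(W, o) = o*(5/18 + W) (n(W, o) = (W - 5/((-18*1)))*(o + 0) = (W - 5/(-18))*o = (W - 5*(-1/18))*o = (W + 5/18)*o = (5/18 + W)*o = o*(5/18 + W))
-154*(n(4, 12) - 10) = -154*((1/18)*12*(5 + 18*4) - 10) = -154*((1/18)*12*(5 + 72) - 10) = -154*((1/18)*12*77 - 10) = -154*(154/3 - 10) = -154*124/3 = -19096/3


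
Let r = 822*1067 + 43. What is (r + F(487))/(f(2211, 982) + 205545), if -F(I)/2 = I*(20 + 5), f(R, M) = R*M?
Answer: 852767/2376747 ≈ 0.35880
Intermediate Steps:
f(R, M) = M*R
F(I) = -50*I (F(I) = -2*I*(20 + 5) = -2*I*25 = -50*I)
r = 877117 (r = 877074 + 43 = 877117)
(r + F(487))/(f(2211, 982) + 205545) = (877117 - 50*487)/(982*2211 + 205545) = (877117 - 24350)/(2171202 + 205545) = 852767/2376747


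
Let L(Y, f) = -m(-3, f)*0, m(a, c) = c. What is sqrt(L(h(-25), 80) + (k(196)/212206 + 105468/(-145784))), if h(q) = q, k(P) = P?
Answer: I*sqrt(10804659889782932234)/3867029938 ≈ 0.85002*I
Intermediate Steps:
L(Y, f) = 0 (L(Y, f) = -f*0 = 0)
sqrt(L(h(-25), 80) + (k(196)/212206 + 105468/(-145784))) = sqrt(0 + (196/212206 + 105468/(-145784))) = sqrt(0 + (196*(1/212206) + 105468*(-1/145784))) = sqrt(0 + (98/106103 - 26367/36446)) = sqrt(0 - 2794046093/3867029938) = sqrt(-2794046093/3867029938) = I*sqrt(10804659889782932234)/3867029938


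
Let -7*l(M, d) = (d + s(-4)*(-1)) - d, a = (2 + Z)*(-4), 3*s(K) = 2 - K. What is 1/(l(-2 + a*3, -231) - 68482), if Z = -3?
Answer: -7/479372 ≈ -1.4602e-5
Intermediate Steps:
s(K) = ⅔ - K/3 (s(K) = (2 - K)/3 = ⅔ - K/3)
a = 4 (a = (2 - 3)*(-4) = -1*(-4) = 4)
l(M, d) = 2/7 (l(M, d) = -((d + (⅔ - ⅓*(-4))*(-1)) - d)/7 = -((d + (⅔ + 4/3)*(-1)) - d)/7 = -((d + 2*(-1)) - d)/7 = -((d - 2) - d)/7 = -((-2 + d) - d)/7 = -⅐*(-2) = 2/7)
1/(l(-2 + a*3, -231) - 68482) = 1/(2/7 - 68482) = 1/(-479372/7) = -7/479372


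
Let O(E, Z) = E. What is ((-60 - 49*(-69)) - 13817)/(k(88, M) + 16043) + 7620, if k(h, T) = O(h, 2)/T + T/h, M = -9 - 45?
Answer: 145197443532/19056419 ≈ 7619.3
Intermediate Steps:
M = -54
k(h, T) = T/h + h/T (k(h, T) = h/T + T/h = T/h + h/T)
((-60 - 49*(-69)) - 13817)/(k(88, M) + 16043) + 7620 = ((-60 - 49*(-69)) - 13817)/((-54/88 + 88/(-54)) + 16043) + 7620 = ((-60 + 3381) - 13817)/((-54*1/88 + 88*(-1/54)) + 16043) + 7620 = (3321 - 13817)/((-27/44 - 44/27) + 16043) + 7620 = -10496/(-2665/1188 + 16043) + 7620 = -10496/19056419/1188 + 7620 = -10496*1188/19056419 + 7620 = -12469248/19056419 + 7620 = 145197443532/19056419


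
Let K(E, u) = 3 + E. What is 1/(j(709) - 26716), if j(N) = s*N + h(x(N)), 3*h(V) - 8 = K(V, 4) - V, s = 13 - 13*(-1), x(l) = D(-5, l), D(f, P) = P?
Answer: -3/24835 ≈ -0.00012080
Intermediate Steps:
x(l) = l
s = 26 (s = 13 + 13 = 26)
h(V) = 11/3 (h(V) = 8/3 + ((3 + V) - V)/3 = 8/3 + (⅓)*3 = 8/3 + 1 = 11/3)
j(N) = 11/3 + 26*N (j(N) = 26*N + 11/3 = 11/3 + 26*N)
1/(j(709) - 26716) = 1/((11/3 + 26*709) - 26716) = 1/((11/3 + 18434) - 26716) = 1/(55313/3 - 26716) = 1/(-24835/3) = -3/24835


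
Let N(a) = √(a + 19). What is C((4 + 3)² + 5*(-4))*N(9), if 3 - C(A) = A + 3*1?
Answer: -58*√7 ≈ -153.45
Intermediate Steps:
C(A) = -A (C(A) = 3 - (A + 3*1) = 3 - (A + 3) = 3 - (3 + A) = 3 + (-3 - A) = -A)
N(a) = √(19 + a)
C((4 + 3)² + 5*(-4))*N(9) = (-((4 + 3)² + 5*(-4)))*√(19 + 9) = (-(7² - 20))*√28 = (-(49 - 20))*(2*√7) = (-1*29)*(2*√7) = -58*√7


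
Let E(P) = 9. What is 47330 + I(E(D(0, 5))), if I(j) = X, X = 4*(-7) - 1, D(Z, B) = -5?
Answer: 47301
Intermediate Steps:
X = -29 (X = -28 - 1 = -29)
I(j) = -29
47330 + I(E(D(0, 5))) = 47330 - 29 = 47301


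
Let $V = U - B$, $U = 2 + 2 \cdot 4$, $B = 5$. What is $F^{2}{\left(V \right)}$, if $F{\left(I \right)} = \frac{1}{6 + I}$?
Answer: $\frac{1}{121} \approx 0.0082645$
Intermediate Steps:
$U = 10$ ($U = 2 + 8 = 10$)
$V = 5$ ($V = 10 - 5 = 5$)
$F^{2}{\left(V \right)} = \left(\frac{1}{6 + 5}\right)^{2} = \left(\frac{1}{11}\right)^{2} = \frac{1}{121}$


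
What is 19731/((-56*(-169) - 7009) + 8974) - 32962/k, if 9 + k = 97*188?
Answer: -1553251/18937853 ≈ -0.082018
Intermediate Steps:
k = 18227 (k = -9 + 97*188 = -9 + 18236 = 18227)
19731/((-56*(-169) - 7009) + 8974) - 32962/k = 19731/((-56*(-169) - 7009) + 8974) - 32962/18227 = 19731/((9464 - 7009) + 8974) - 32962*1/18227 = 19731/(2455 + 8974) - 32962/18227 = 19731/11429 - 32962/18227 = -1553251/18937853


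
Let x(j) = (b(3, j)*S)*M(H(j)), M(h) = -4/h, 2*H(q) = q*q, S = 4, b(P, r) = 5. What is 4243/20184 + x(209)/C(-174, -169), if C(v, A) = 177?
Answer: 3644631339/17339260312 ≈ 0.21020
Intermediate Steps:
H(q) = q²/2 (H(q) = (q*q)/2 = q²/2)
x(j) = -160/j² (x(j) = (5*4)*(-4*2/j²) = 20*(-8/j²) = -160/j²)
4243/20184 + x(209)/C(-174, -169) = 4243/20184 - 160/209²/177 = 4243*(1/20184) - 160*1/43681*(1/177) = 4243/20184 - 160/43681*1/177 = 4243/20184 - 160/7731537 = 3644631339/17339260312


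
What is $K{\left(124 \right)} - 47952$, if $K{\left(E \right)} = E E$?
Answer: $-32576$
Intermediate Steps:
$K{\left(E \right)} = E^{2}$
$K{\left(124 \right)} - 47952 = 124^{2} - 47952 = 15376 - 47952 = -32576$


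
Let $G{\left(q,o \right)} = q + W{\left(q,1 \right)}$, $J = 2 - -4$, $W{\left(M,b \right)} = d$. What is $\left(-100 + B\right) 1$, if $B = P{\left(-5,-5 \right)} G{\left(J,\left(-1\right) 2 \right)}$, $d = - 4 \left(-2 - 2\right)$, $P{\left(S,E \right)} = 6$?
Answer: $32$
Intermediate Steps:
$d = 16$ ($d = \left(-4\right) \left(-4\right) = 16$)
$W{\left(M,b \right)} = 16$
$J = 6$ ($J = 2 + 4 = 6$)
$G{\left(q,o \right)} = 16 + q$ ($G{\left(q,o \right)} = q + 16 = 16 + q$)
$B = 132$ ($B = 6 \left(16 + 6\right) = 6 \cdot 22 = 132$)
$\left(-100 + B\right) 1 = \left(-100 + 132\right) 1 = 32 \cdot 1 = 32$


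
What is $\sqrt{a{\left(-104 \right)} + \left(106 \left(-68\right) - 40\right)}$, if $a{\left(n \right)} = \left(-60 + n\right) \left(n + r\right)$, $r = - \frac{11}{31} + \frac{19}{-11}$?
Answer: $\frac{126 \sqrt{74338}}{341} \approx 100.74$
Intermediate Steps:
$r = - \frac{710}{341}$ ($r = \left(-11\right) \frac{1}{31} + 19 \left(- \frac{1}{11}\right) = - \frac{11}{31} - \frac{19}{11} = - \frac{710}{341} \approx -2.0821$)
$a{\left(n \right)} = \left(-60 + n\right) \left(- \frac{710}{341} + n\right)$ ($a{\left(n \right)} = \left(-60 + n\right) \left(n - \frac{710}{341}\right) = \left(-60 + n\right) \left(- \frac{710}{341} + n\right)$)
$\sqrt{a{\left(-104 \right)} + \left(106 \left(-68\right) - 40\right)} = \sqrt{\left(\frac{42600}{341} + \left(-104\right)^{2} - - \frac{2201680}{341}\right) + \left(106 \left(-68\right) - 40\right)} = \sqrt{\left(\frac{42600}{341} + 10816 + \frac{2201680}{341}\right) - 7248} = \sqrt{\frac{5932536}{341} - 7248} = \sqrt{\frac{3460968}{341}} = \frac{126 \sqrt{74338}}{341}$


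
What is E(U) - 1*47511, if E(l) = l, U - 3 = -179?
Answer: -47687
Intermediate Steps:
U = -176 (U = 3 - 179 = -176)
E(U) - 1*47511 = -176 - 1*47511 = -176 - 47511 = -47687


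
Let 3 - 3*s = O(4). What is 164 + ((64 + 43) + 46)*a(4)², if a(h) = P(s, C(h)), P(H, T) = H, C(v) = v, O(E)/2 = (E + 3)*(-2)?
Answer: 16501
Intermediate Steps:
O(E) = -12 - 4*E (O(E) = 2*((E + 3)*(-2)) = 2*((3 + E)*(-2)) = 2*(-6 - 2*E) = -12 - 4*E)
s = 31/3 (s = 1 - (-12 - 4*4)/3 = 1 - (-12 - 16)/3 = 1 - ⅓*(-28) = 1 + 28/3 = 31/3 ≈ 10.333)
a(h) = 31/3
164 + ((64 + 43) + 46)*a(4)² = 164 + ((64 + 43) + 46)*(31/3)² = 164 + (107 + 46)*(961/9) = 164 + 153*(961/9) = 164 + 16337 = 16501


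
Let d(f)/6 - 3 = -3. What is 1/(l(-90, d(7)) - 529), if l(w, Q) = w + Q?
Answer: -1/619 ≈ -0.0016155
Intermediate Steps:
d(f) = 0 (d(f) = 18 + 6*(-3) = 18 - 18 = 0)
l(w, Q) = Q + w
1/(l(-90, d(7)) - 529) = 1/((0 - 90) - 529) = 1/(-90 - 529) = 1/(-619) = -1/619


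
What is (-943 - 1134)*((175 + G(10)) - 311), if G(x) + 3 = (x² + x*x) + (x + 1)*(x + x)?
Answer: -583637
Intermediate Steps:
G(x) = -3 + 2*x² + 2*x*(1 + x) (G(x) = -3 + ((x² + x*x) + (x + 1)*(x + x)) = -3 + ((x² + x²) + (1 + x)*(2*x)) = -3 + (2*x² + 2*x*(1 + x)) = -3 + 2*x² + 2*x*(1 + x))
(-943 - 1134)*((175 + G(10)) - 311) = (-943 - 1134)*((175 + (-3 + 2*10 + 4*10²)) - 311) = -2077*((175 + (-3 + 20 + 4*100)) - 311) = -2077*((175 + (-3 + 20 + 400)) - 311) = -2077*((175 + 417) - 311) = -2077*(592 - 311) = -2077*281 = -583637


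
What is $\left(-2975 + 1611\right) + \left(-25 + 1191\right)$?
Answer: $-198$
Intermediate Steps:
$\left(-2975 + 1611\right) + \left(-25 + 1191\right) = -1364 + 1166 = -198$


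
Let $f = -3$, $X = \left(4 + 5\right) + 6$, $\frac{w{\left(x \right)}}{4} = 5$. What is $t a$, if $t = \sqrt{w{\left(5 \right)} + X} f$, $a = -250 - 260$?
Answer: $1530 \sqrt{35} \approx 9051.6$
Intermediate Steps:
$w{\left(x \right)} = 20$ ($w{\left(x \right)} = 4 \cdot 5 = 20$)
$X = 15$ ($X = 9 + 6 = 15$)
$a = -510$ ($a = -250 - 260 = -510$)
$t = - 3 \sqrt{35}$ ($t = \sqrt{20 + 15} \left(-3\right) = \sqrt{35} \left(-3\right) = - 3 \sqrt{35} \approx -17.748$)
$t a = - 3 \sqrt{35} \left(-510\right) = 1530 \sqrt{35}$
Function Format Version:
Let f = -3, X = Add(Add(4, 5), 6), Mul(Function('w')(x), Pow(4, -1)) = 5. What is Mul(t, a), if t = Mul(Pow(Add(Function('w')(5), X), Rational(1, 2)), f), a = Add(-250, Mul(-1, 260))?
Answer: Mul(1530, Pow(35, Rational(1, 2))) ≈ 9051.6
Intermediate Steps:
Function('w')(x) = 20 (Function('w')(x) = Mul(4, 5) = 20)
X = 15 (X = Add(9, 6) = 15)
a = -510 (a = Add(-250, -260) = -510)
t = Mul(-3, Pow(35, Rational(1, 2))) (t = Mul(Pow(Add(20, 15), Rational(1, 2)), -3) = Mul(Pow(35, Rational(1, 2)), -3) = Mul(-3, Pow(35, Rational(1, 2))) ≈ -17.748)
Mul(t, a) = Mul(Mul(-3, Pow(35, Rational(1, 2))), -510) = Mul(1530, Pow(35, Rational(1, 2)))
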